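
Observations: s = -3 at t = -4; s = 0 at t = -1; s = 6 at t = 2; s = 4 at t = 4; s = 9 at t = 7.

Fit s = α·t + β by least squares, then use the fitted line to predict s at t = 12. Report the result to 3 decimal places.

With design matrix A, AᵀA = [[86, 8]; [8, 5]] and Aᵀs = [103, 16]ᵀ.
Determinant 86·5 − 8² = 366.
α = (103·5 − 8·16)/366 = 129/122; β = (86·16 − 8·103)/366 = 92/61.
At t = 12: ŝ = (129/122)·(12) + (92/61)·(1) = 866/61.

ŝ = 14.197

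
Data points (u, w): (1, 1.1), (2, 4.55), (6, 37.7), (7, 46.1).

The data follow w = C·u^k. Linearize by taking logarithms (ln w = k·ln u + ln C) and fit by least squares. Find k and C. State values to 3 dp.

k = 1.931, C = 1.138

Let Y = ln w. Fitting Y = k·ln u + ln C by least squares:
Σln u = 4.4308, Σ(ln u)² = 7.4774, Σln w = 9.0709, Σln u·ln w = 15.0081.
Equations: 7.4774·k + 4.4308·ln C = 15.0081;  4.4308·k + 4·ln C = 9.0709.
Slope k = (n·Σln u·ln w − Σln u·Σln w)/(n·Σ(ln u)² − (Σln u)²) = (4·15.0081 − 4.4308·9.0709)/10.2775 = 1.93051; ln C = (Σln w − k·Σln u)/n = 0.12930, so C = exp(0.12930) = 1.13803.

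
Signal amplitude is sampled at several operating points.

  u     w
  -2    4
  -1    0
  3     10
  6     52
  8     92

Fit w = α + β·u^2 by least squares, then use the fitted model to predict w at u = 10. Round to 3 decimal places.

ŵ = 145.461

From the data, Σ1 = 5, Σu^2 = 114, Σu^2·u^2 = 5490.
Right-hand side: Σw = 158, Σu^2·w = 7866.
Normal equations: [[5, 114]; [114, 5490]]·[α, β]ᵀ = [158, 7866]ᵀ.
Eliminating β: 5490·(row 1) − 114·(row 2) gives 14454·α = 5490·158 − 114·7866 = -29304, so α = -148/73.
Then β = (7866 − 114·(-148/73))/5490 = 323/219.
At u = 10: ŵ = (-148/73)·(1) + (323/219)·(100) = 31856/219.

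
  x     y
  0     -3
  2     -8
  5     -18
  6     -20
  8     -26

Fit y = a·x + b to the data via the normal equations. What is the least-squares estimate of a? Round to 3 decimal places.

a = -2.917

With design matrix M, MᵀM = [[129, 21]; [21, 5]] and Mᵀy = [-434, -75]ᵀ.
Determinant 129·5 − 21² = 204.
a = ((-434)·5 − 21·(-75))/204 = -35/12; b = (129·(-75) − 21·(-434))/204 = -11/4.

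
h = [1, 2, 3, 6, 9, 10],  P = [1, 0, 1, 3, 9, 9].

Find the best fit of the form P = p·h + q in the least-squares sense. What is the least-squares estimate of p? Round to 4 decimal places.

p = 1.0471

With design matrix A, AᵀA = [[231, 31]; [31, 6]] and AᵀP = [193, 23]ᵀ.
Determinant 231·6 − 31² = 425.
p = (193·6 − 31·23)/425 = 89/85; q = (231·23 − 31·193)/425 = -134/85.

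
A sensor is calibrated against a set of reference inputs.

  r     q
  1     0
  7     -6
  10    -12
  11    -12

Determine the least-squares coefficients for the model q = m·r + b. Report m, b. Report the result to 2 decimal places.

Sums needed: Σr·r = 271, Σr = 29, Σ1 = 4.
For Mᵀq: Σr·q = -294, Σq = -30.
So MᵀM·[m, b]ᵀ = Mᵀq: [[271, 29]; [29, 4]]·[m, b]ᵀ = [-294, -30]ᵀ.
Eliminating b: 4·(row 1) − 29·(row 2) gives 243·m = 4·(-294) − 29·(-30) = -306, so m = -34/27.
Then b = ((-30) − 29·(-34/27))/4 = 44/27.

m = -1.26, b = 1.63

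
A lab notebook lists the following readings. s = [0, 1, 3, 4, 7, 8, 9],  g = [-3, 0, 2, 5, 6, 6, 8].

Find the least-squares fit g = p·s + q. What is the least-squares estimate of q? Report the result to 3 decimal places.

Forming AᵀA = [[220, 32]; [32, 7]] and Aᵀg = [188, 24]ᵀ gives AᵀA·[p, q]ᵀ = Aᵀg.
Determinant 220·7 − 32² = 516.
p = (188·7 − 32·24)/516 = 137/129; q = (220·24 − 32·188)/516 = -184/129.

q = -1.426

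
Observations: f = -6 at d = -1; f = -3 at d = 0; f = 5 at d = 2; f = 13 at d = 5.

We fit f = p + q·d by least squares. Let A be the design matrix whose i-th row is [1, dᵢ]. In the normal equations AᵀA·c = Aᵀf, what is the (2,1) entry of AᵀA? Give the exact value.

Row 2 ↔ basis d, column 1 ↔ basis 1, so (AᵀA)_{2,1} = Σᵢ d = (-1)·(1) + (0)·(1) + (2)·(1) + (5)·(1) = 6.

6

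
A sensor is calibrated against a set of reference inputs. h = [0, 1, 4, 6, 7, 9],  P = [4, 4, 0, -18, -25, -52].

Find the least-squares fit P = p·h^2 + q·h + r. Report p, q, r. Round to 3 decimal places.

AᵀA·[p, q, r]ᵀ = AᵀP reads: 10515·p + 1353·q + 183·r = -6081;  1353·p + 183·q + 27·r = -747;  183·p + 27·q + 6·r = -87.
Row-reducing yields p = -1253/1280, q = 3389/1280, r = 2203/640.

p = -0.979, q = 2.648, r = 3.442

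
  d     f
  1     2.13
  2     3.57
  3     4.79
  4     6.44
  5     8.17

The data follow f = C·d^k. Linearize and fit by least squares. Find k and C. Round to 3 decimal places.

Linearized form: ln f = k·ln d + ln C. From the 5 transformed points,
Over the data: Σln d = 4.7875, Σ(ln d)² = 6.1995, Σln f = 7.5582, Σln d·ln f = 8.5657.
Normal system: [[6.1995, 4.7875]; [4.7875, 5]]·[k, ln C]ᵀ = [8.5657, 7.5582]ᵀ.
Solving (det = 8.0774): k = 0.82247, ln C = 0.72413, so C = exp(0.72413) = 2.06293.

k = 0.822, C = 2.063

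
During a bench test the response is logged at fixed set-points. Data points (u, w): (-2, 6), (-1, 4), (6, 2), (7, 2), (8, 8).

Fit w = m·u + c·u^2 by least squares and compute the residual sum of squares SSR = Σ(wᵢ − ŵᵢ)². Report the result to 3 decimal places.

Normal-equation sums: Σu·u = 154, Σu·u^2 = 1062, Σu^2·u^2 = 7810.
For Xᵀw: Σu·w = 74, Σu^2·w = 710.
So XᵀX·[m, c]ᵀ = Xᵀw: [[154, 1062]; [1062, 7810]]·[m, c]ᵀ = [74, 710]ᵀ.
Δ = 154·7810 − 1062² = 74896.
m = (74·7810 − 1062·710)/74896 = -355/151; c = (154·710 − 1062·74)/74896 = 62/151.
Residuals: -52/151, 187/151, 200/151, -251/151, 80/151; SSR = 974/151.

SSR = 6.450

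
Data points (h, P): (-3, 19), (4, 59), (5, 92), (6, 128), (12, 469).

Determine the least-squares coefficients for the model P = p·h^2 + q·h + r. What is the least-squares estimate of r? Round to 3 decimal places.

r = 0.871

Compute the Gram sums: Σh^2·h^2 = 22994, Σh^2·h = 2106, Σh^2 = 230, Σh·h = 230, Σh = 24, Σ1 = 5.
Right-hand side: Σh^2·P = 75559, Σh·P = 7035, ΣP = 767.
Inverting the 3×3 Gram matrix, [p, q, r]ᵀ = [394904/131601, 264907/87734, 114679/131601]ᵀ.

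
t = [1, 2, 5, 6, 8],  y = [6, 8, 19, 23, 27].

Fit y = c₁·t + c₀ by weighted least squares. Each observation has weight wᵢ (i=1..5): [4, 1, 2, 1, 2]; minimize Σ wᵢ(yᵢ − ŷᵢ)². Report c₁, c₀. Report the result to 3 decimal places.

c₁ = 3.111, c₀ = 2.879

Entries of MᵀWM: Σwᵢ·t·t = 222, Σwᵢ·t = 38, Σwᵢ·1 = 10.
For MᵀWy: Σwᵢ·t·y = 800, Σwᵢ·y = 147.
Determinant 222·10 − 38² = 776.
c₁ = (800·10 − 38·147)/776 = 1207/388; c₀ = (222·147 − 38·800)/776 = 1117/388.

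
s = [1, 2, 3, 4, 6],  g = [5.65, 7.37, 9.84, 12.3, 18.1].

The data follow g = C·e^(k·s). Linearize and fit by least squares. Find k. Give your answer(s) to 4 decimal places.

k = 0.2333

Linearized form: ln g = k·s + ln C. From the 5 transformed points,
Sums: Σs = 16.0000, Σ(s)² = 66.0000, Σln g = 11.4210, Σs·ln g = 39.9997.
Normal system: [[66.0000, 16.0000]; [16.0000, 5]]·[k, ln C]ᵀ = [39.9997, 11.4210]ᵀ.
Solving (det = 74.0000): k = 0.23327, ln C = 1.53774.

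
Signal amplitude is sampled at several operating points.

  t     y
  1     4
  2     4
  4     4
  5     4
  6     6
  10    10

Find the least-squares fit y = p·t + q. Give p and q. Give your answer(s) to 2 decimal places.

AᵀA·[p, q]ᵀ = Aᵀy reads: 182·p + 28·q = 184;  28·p + 6·q = 32.
(Σt·t = 182, Σt = 28, Σ1 = 6, Σt·y = 184, Σy = 32.)
Determinant 182·6 − 28² = 308.
p = (184·6 − 28·32)/308 = 52/77; q = (182·32 − 28·184)/308 = 24/11.

p = 0.68, q = 2.18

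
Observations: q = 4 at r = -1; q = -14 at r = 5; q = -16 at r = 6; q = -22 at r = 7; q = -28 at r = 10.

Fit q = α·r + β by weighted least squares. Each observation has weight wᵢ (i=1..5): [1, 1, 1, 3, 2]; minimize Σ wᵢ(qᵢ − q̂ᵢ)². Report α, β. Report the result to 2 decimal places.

Entries of XᵀWX: Σwᵢ·r·r = 409, Σwᵢ·r = 51, Σwᵢ·1 = 8.
Right-hand side: Σwᵢ·r·q = -1192, Σwᵢ·q = -148.
Normal equations: [[409, 51]; [51, 8]]·[α, β]ᵀ = [-1192, -148]ᵀ.
Δ = 409·8 − 51² = 671.
α = ((-1192)·8 − 51·(-148))/671 = -1988/671; β = (409·(-148) − 51·(-1192))/671 = 260/671.

α = -2.96, β = 0.39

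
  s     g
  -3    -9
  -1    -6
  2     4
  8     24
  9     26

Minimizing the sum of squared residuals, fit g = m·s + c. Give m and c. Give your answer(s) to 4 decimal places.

m = 3.0702, c = -1.4105

MᵀM·[m, c]ᵀ = Mᵀg reads: 159·m + 15·c = 467;  15·m + 5·c = 39.
det = 159·5 − 15² = 570.
m = (467·5 − 15·39)/570 = 175/57; c = (159·39 − 15·467)/570 = -134/95.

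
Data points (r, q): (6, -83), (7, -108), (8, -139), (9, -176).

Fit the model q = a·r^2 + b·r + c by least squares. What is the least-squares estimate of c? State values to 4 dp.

With design matrix M, MᵀM = [[14354, 1800, 230]; [1800, 230, 30]; [230, 30, 4]] and Mᵀq = [-31432, -3950, -506]ᵀ.
Inverting the 3×3 Gram matrix, [a, b, c]ᵀ = [-3, 14, -59]ᵀ.

c = -59.0000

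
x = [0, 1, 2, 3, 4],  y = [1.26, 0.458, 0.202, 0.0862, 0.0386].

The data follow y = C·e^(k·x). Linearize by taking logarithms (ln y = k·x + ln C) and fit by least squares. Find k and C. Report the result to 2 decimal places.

k = -0.86, C = 1.17

Linearized form: ln y = k·x + ln C. From the 5 transformed points,
AᵀA = [[30.0000, 10.0000]; [10.0000, 5]], rhs = [-24.3511, -7.8549]ᵀ  (here Σx = 10.0000, Σ(x)² = 30.0000, Σln y = -7.8549, Σx·ln y = -24.3511).
Slope k = (n·Σx·ln y − Σx·Σln y)/(n·Σ(x)² − (Σx)²) = (5·-24.3511 − 10.0000·-7.8549)/50.0000 = -0.86414; ln C = (Σln y − k·Σx)/n = 0.15732, so C = exp(0.15732) = 1.17037.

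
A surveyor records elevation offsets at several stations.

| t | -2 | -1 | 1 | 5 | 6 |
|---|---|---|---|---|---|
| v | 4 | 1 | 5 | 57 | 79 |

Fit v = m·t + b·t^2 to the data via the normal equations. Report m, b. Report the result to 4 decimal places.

The normal system AᵀA·[m, b]ᵀ = Aᵀv is [[67, 333]; [333, 1939]]·[m, b]ᵀ = [755, 4291]ᵀ.
det = 67·1939 − 333² = 19024.
m = (755·1939 − 333·4291)/19024 = 17521/9512; b = (67·4291 − 333·755)/19024 = 18041/9512.

m = 1.8420, b = 1.8967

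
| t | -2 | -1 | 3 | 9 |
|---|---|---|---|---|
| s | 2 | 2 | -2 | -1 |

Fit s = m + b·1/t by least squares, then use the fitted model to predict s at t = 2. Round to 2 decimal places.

Sums needed: Σ1 = 4, Σ1/t = -19/18, Σ1/t·1/t = 445/324.
Right-hand side: Σs = 1, Σ1/t·s = -34/9.
Determinant 4·(445/324) − (-19/18)² = 473/108.
m = (1·(445/324) − (-19/18)·(-34/9))/(473/108) = -77/129; b = (4·(-34/9) − (-19/18)·1)/(473/108) = -138/43.
At t = 2: ŝ = (-77/129)·(1) + (-138/43)·(1/2) = -284/129.

ŝ = -2.20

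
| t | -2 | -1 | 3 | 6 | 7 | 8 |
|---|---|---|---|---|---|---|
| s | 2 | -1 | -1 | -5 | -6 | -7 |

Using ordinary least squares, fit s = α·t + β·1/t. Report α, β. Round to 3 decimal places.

α = -0.884, β = 1.689

From the data, Σt·t = 163, Σt·1/t = 6, Σ1/t·1/t = 40217/28224.
Moment sums: Σt·s = -134, Σ1/t·s = -487/168.
MᵀM·[α, β]ᵀ = Mᵀs becomes [[163, 6]; [6, 40217/28224]]·[α, β]ᵀ = [-134, -487/168]ᵀ.
Δ = 163·(40217/28224) − 6² = 5539307/28224.
α = ((-134)·(40217/28224) − 6·(-487/168))/(5539307/28224) = -4898182/5539307; β = (163·(-487/168) − 6·(-134))/(5539307/28224) = 9356088/5539307.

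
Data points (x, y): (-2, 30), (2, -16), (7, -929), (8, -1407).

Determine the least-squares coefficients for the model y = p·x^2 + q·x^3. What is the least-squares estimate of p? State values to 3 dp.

p = 1.927

The normal equations are: 6529·p + 49575·q = -135513;  49575·p + 379921·q = -1039399.
(Σx^2·x^2 = 6529, Σx^2·x^3 = 49575, Σx^3·x^3 = 379921, Σx^2·y = -135513, Σx^3·y = -1039399.)
Eliminating q: 379921·(row 1) − 49575·(row 2) gives 22823584·p = 379921·(-135513) − 49575·(-1039399) = 43970952, so p = 5496369/2852948.
Then q = ((-1039399) − 49575·(5496369/2852948))/379921 = -8522387/2852948.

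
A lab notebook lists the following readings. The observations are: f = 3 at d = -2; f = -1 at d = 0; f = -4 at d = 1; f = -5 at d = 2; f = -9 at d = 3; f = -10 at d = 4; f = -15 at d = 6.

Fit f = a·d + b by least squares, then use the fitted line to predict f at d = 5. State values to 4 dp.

Entries of MᵀM: Σd·d = 70, Σd = 14, Σ1 = 7.
Moment sums: Σd·f = -177, Σf = -41.
Eliminating b: 7·(row 1) − 14·(row 2) gives 294·a = 7·(-177) − 14·(-41) = -665, so a = -95/42.
Then b = ((-41) − 14·(-95/42))/7 = -4/3.
At d = 5: f̂ = (-95/42)·(5) + (-4/3)·(1) = -177/14.

f̂ = -12.6429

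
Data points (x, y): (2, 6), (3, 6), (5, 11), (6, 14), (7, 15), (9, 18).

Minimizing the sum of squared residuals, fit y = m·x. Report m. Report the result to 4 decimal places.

The normal system AᵀA·[m]ᵀ = Aᵀy is [[204]]·[m]ᵀ = [436]ᵀ.
Hence m = 436 / 204 ≈ 2.13725.

m = 2.1373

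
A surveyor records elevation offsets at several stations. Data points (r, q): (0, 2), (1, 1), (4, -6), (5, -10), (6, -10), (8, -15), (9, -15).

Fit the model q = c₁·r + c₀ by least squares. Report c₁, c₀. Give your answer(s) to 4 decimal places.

c₁ = -2.0487, c₀ = 2.0869

MᵀM·[c₁, c₀]ᵀ = Mᵀq reads: 223·c₁ + 33·c₀ = -388;  33·c₁ + 7·c₀ = -53.
(Σr·r = 223, Σr = 33, Σ1 = 7, Σr·q = -388, Σq = -53.)
Eliminating c₀: 7·(row 1) − 33·(row 2) gives 472·c₁ = 7·(-388) − 33·(-53) = -967, so c₁ = -967/472.
Then c₀ = ((-53) − 33·(-967/472))/7 = 985/472.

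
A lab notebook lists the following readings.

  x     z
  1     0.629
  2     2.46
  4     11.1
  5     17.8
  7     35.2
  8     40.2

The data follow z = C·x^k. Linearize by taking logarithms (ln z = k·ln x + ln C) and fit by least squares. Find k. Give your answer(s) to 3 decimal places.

k = 2.047

Taking logs, ln z = k·ln x + ln C, so regress ln z on ln x.
Over the data: Σln x = 7.7142, Σ(ln x)² = 13.1032, Σln z = 12.9776, Σln x·ln z = 23.2052.
Normal system: [[13.1032, 7.7142]; [7.7142, 6]]·[k, ln C]ᵀ = [23.2052, 12.9776]ᵀ.
Δ = 13.1032·6 − (7.7142)² = 19.1098; k = (23.2052·6 − 7.7142·12.9776)/19.1098 = 2.04707, ln C = (13.1032·12.9776 − 7.7142·23.2052)/19.1098 = -0.46900.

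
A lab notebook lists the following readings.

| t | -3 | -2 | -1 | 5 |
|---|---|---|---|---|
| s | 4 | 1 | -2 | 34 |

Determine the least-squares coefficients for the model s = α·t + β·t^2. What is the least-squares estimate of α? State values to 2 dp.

The normal system AᵀA·[α, β]ᵀ = Aᵀs is [[39, 89]; [89, 723]]·[α, β]ᵀ = [158, 888]ᵀ.
Eliminating β: 723·(row 1) − 89·(row 2) gives 20276·α = 723·158 − 89·888 = 35202, so α = 17601/10138.
Then β = (888 − 89·(17601/10138))/723 = 10285/10138.

α = 1.74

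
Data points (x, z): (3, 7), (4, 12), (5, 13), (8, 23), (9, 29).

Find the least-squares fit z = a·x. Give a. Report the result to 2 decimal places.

Entries of AᵀA: Σx·x = 195.
For Aᵀz: Σx·z = 579.
Normal equations: [[195]]·[a]ᵀ = [579]ᵀ.
a = 579/195 = 2.96923.

a = 2.97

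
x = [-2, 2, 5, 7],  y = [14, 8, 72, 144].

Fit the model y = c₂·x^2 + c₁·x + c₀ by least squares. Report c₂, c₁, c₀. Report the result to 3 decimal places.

Sums needed: Σx^2·x^2 = 3058, Σx^2·x = 468, Σx^2 = 82, Σx·x = 82, Σx = 12, Σ1 = 4.
Right-hand side: Σx^2·y = 8944, Σx·y = 1356, Σy = 238.
Normal equations: [[3058, 468, 82]; [468, 82, 12]; [82, 12, 4]]·[c₂, c₁, c₀]ᵀ = [8944, 1356, 238]ᵀ.
Inverting the 3×3 Gram matrix, [c₂, c₁, c₀]ᵀ = [7411/2343, -1022/781, -3319/2343]ᵀ.

c₂ = 3.163, c₁ = -1.309, c₀ = -1.417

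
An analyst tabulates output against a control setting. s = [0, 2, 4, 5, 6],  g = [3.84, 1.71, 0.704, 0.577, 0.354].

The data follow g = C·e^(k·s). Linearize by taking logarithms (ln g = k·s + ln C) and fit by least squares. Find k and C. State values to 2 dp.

With ln gᵢ as the transformed response and sᵢ as the regressor:
AᵀA = [[81.0000, 17.0000]; [17.0000, 5]], rhs = [-9.3112, -0.0574]ᵀ  (here Σs = 17.0000, Σ(s)² = 81.0000, Σln g = -0.0574, Σs·ln g = -9.3112).
Slope k = (n·Σs·ln g − Σs·Σln g)/(n·Σ(s)² − (Σs)²) = (5·-9.3112 − 17.0000·-0.0574)/116.0000 = -0.39294; ln C = (Σln g − k·Σs)/n = 1.32451, so C = exp(1.32451) = 3.76034.

k = -0.39, C = 3.76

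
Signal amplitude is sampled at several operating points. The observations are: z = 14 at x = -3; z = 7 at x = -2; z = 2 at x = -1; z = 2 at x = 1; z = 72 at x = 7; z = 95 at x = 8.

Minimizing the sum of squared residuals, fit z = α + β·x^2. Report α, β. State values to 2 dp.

α = 0.71, β = 1.47

Compute the Gram sums: Σ1 = 6, Σx^2 = 128, Σx^2·x^2 = 6596.
Right-hand side: Σz = 192, Σx^2·z = 9766.
Normal equations: [[6, 128]; [128, 6596]]·[α, β]ᵀ = [192, 9766]ᵀ.
Eliminating β: 6596·(row 1) − 128·(row 2) gives 23192·α = 6596·192 − 128·9766 = 16384, so α = 2048/2899.
Then β = (9766 − 128·(2048/2899))/6596 = 8505/5798.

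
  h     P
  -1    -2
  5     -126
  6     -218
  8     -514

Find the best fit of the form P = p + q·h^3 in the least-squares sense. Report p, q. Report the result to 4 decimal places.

Normal-equation sums: Σ1 = 4, Σh^3 = 852, Σh^3·h^3 = 324426.
For XᵀP: ΣP = -860, Σh^3·P = -326004.
Eliminating q: 324426·(row 1) − 852·(row 2) gives 571800·p = 324426·(-860) − 852·(-326004) = -1250952, so p = -52123/23825.
Then q = ((-326004) − 852·(-52123/23825))/324426 = -23804/23825.

p = -2.1877, q = -0.9991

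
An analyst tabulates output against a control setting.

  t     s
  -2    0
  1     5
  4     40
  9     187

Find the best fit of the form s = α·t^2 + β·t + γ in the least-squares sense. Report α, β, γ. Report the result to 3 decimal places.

With design matrix X, XᵀX = [[6834, 786, 102]; [786, 102, 12]; [102, 12, 4]] and Xᵀs = [15792, 1848, 232]ᵀ.
Row-reducing yields α = 5492/2721, β = 7552/2721, γ = -1628/907.

α = 2.018, β = 2.775, γ = -1.795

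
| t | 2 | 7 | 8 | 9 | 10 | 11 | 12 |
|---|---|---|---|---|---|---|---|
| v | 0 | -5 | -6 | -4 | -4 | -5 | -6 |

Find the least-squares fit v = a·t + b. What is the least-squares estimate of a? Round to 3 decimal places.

a = -0.504

The normal system MᵀM·[a, b]ᵀ = Mᵀv is [[563, 59]; [59, 7]]·[a, b]ᵀ = [-286, -30]ᵀ.
Determinant 563·7 − 59² = 460.
a = ((-286)·7 − 59·(-30))/460 = -58/115; b = (563·(-30) − 59·(-286))/460 = -4/115.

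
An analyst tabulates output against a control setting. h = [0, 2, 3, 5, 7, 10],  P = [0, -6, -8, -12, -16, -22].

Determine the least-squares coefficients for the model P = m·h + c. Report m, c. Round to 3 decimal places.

Setting ∂/∂m … = 0 gives: 187·m + 27·c = -428;  27·m + 6·c = -64.
(Σh·h = 187, Σh = 27, Σ1 = 6, Σh·P = -428, ΣP = -64.)
Δ = 187·6 − 27² = 393.
m = ((-428)·6 − 27·(-64))/393 = -280/131; c = (187·(-64) − 27·(-428))/393 = -412/393.

m = -2.137, c = -1.048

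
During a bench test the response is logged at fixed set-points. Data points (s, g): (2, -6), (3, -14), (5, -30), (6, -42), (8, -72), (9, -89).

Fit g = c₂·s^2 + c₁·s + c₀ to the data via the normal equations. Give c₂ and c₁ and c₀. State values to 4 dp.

c₂ = -0.9583, c₁ = -1.2317, c₀ = -0.4133

Normal-equation sums: Σs^2·s^2 = 12675, Σs^2·s = 1617, Σs^2 = 219, Σs·s = 219, Σs = 33, Σ1 = 6.
And Σs^2·g = -14229, Σs·g = -1833, Σg = -253.
XᵀX·[c₂, c₁, c₀]ᵀ = Xᵀg becomes [[12675, 1617, 219]; [1617, 219, 33]; [219, 33, 6]]·[c₂, c₁, c₀]ᵀ = [-14229, -1833, -253]ᵀ.
Solving the 3×3 system (Gaussian elimination) gives c₂ = -23/24, c₁ = -739/600, c₀ = -31/75.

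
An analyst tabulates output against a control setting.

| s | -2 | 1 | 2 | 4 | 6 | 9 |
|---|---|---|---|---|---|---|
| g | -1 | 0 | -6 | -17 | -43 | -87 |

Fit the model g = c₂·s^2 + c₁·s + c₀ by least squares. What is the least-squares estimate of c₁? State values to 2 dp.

Normal-equation sums: Σs^2·s^2 = 8146, Σs^2·s = 1010, Σs^2 = 142, Σs·s = 142, Σs = 20, Σ1 = 6.
Right-hand side: Σs^2·g = -8895, Σs·g = -1119, Σg = -154.
So XᵀX·[c₂, c₁, c₀]ᵀ = Xᵀg: [[8146, 1010, 142]; [1010, 142, 20]; [142, 20, 6]]·[c₂, c₁, c₀]ᵀ = [-8895, -1119, -154]ᵀ.
Row-reducing yields c₂ = -17621/18121, c₁ = -40319/36242, c₀ = 19123/18121.

c₁ = -1.11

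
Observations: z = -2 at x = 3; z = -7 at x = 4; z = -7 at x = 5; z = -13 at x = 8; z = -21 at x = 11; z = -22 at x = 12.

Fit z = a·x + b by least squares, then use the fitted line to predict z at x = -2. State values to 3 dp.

From the data, Σx·x = 379, Σx = 43, Σ1 = 6.
Moment sums: Σx·z = -668, Σz = -72.
So MᵀM·[a, b]ᵀ = Mᵀz: [[379, 43]; [43, 6]]·[a, b]ᵀ = [-668, -72]ᵀ.
Determinant 379·6 − 43² = 425.
a = ((-668)·6 − 43·(-72))/425 = -912/425; b = (379·(-72) − 43·(-668))/425 = 1436/425.
At x = -2: ẑ = (-912/425)·(-2) + (1436/425)·(1) = 652/85.

ẑ = 7.671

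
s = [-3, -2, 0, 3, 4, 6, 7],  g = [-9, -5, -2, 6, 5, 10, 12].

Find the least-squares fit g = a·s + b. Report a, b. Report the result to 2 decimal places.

The normal system AᵀA·[a, b]ᵀ = Aᵀg is [[123, 15]; [15, 7]]·[a, b]ᵀ = [219, 17]ᵀ.
Eliminating b: 7·(row 1) − 15·(row 2) gives 636·a = 7·219 − 15·17 = 1278, so a = 213/106.
Then b = (17 − 15·(213/106))/7 = -199/106.

a = 2.01, b = -1.88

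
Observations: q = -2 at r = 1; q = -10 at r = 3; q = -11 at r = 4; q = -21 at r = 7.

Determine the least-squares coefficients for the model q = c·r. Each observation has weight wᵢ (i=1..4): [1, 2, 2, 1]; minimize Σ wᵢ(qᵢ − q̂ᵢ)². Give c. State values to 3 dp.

Compute the Gram sums: Σwᵢ·r·r = 100.
Moment sums: Σwᵢ·r·q = -297.
XᵀWX·[c]ᵀ = XᵀWq becomes [[100]]·[c]ᵀ = [-297]ᵀ.
c = (-297)/100 = -2.97.

c = -2.970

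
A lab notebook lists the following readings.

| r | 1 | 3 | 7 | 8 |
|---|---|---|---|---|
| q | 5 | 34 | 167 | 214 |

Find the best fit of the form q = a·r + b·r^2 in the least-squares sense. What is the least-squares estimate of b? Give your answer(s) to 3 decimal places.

b = 3.081

Setting ∂/∂a … = 0 gives: 123·a + 883·b = 2988;  883·a + 6579·b = 22190.
(Σr·r = 123, Σr·r^2 = 883, Σr^2·r^2 = 6579, Σr·q = 2988, Σr^2·q = 22190.)
Δ = 123·6579 − 883² = 29528.
a = (2988·6579 − 883·22190)/29528 = 32141/14764; b = (123·22190 − 883·2988)/29528 = 45483/14764.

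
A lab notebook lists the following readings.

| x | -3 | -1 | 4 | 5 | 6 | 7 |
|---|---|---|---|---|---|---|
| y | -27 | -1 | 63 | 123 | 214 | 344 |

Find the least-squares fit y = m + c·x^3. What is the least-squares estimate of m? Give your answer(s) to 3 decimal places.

Sums needed: Σ1 = 6, Σx^3 = 720, Σx^3·x^3 = 184756.
Right-hand side: Σy = 716, Σx^3·y = 184353.
AᵀA·[m, c]ᵀ = Aᵀy becomes [[6, 720]; [720, 184756]]·[m, c]ᵀ = [716, 184353]ᵀ.
Eliminating c: 184756·(row 1) − 720·(row 2) gives 590136·m = 184756·716 − 720·184353 = -448864, so m = -56108/73767.
Then c = (184353 − 720·(-56108/73767))/184756 = 98433/98356.

m = -0.761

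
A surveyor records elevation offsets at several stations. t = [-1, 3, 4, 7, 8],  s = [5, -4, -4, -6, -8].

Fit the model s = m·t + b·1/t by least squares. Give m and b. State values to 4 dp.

With design matrix M, MᵀM = [[139, 5]; [5, 34141/28224]] and Mᵀs = [-139, -193/21]ᵀ.
Eliminating b: (34141/28224)·(row 1) − 5·(row 2) gives (4039999/28224)·m = (34141/28224)·(-139) − 5·(-193/21) = -3448639/28224, so m = -3448639/4039999.
Then b = ((-193/21) − 5·(-3448639/4039999))/(34141/28224) = -16439808/4039999.

m = -0.8536, b = -4.0693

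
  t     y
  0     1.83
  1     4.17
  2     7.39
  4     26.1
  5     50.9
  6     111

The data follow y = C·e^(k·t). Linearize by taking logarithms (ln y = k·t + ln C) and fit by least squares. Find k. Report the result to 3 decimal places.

Taking logs, ln y = k·t + ln C, so regress ln y on t.
Σt = 18.0000, Σ(t)² = 82.0000, Σln y = 15.9337, Σt·ln y = 66.3824.
Normal system: [[82.0000, 18.0000]; [18.0000, 6]]·[k, ln C]ᵀ = [66.3824, 15.9337]ᵀ.
Δ = 82.0000·6 − (18.0000)² = 168.0000; k = (66.3824·6 − 18.0000·15.9337)/168.0000 = 0.66362, ln C = (82.0000·15.9337 − 18.0000·66.3824)/168.0000 = 0.66476.

k = 0.664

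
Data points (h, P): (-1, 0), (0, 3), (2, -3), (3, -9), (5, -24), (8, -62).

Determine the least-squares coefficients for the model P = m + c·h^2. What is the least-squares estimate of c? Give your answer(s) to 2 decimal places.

Forming XᵀX = [[6, 103]; [103, 4819]] and XᵀP = [-95, -4661]ᵀ gives XᵀX·[m, c]ᵀ = XᵀP.
Δ = 6·4819 − 103² = 18305.
m = ((-95)·4819 − 103·(-4661))/18305 = 22278/18305; c = (6·(-4661) − 103·(-95))/18305 = -18181/18305.

c = -0.99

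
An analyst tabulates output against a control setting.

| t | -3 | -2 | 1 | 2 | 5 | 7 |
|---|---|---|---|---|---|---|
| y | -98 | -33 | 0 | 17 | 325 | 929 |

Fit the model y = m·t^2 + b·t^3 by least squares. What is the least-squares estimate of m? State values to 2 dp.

m = -1.95

Sums needed: Σt^2·t^2 = 3140, Σt^2·t^3 = 19690, Σt^3·t^3 = 134132.
Right-hand side: Σt^2·y = 52700, Σt^3·y = 362318.
Normal equations: [[3140, 19690]; [19690, 134132]]·[m, b]ᵀ = [52700, 362318]ᵀ.
Eliminating b: 134132·(row 1) − 19690·(row 2) gives 33478380·m = 134132·52700 − 19690·362318 = -65285020, so m = -3264251/1673919.
Then b = (362318 − 19690·(-3264251/1673919))/134132 = 5000776/1673919.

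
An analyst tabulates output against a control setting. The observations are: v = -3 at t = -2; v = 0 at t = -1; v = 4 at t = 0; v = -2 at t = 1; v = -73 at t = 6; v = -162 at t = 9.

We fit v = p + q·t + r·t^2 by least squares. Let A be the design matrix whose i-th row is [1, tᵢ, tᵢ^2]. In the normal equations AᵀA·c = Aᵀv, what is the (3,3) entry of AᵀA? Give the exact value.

Row 3 ↔ basis t^2, column 3 ↔ basis t^2, so (AᵀA)_{3,3} = Σᵢ (t^2)·(t^2) = (4)·(4) + (1)·(1) + (0)·(0) + (1)·(1) + (36)·(36) + (81)·(81) = 7875.

7875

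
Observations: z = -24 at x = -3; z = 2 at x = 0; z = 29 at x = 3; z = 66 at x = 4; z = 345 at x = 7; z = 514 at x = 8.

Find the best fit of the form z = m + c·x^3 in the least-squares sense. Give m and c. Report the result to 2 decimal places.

m = 2.28, c = 1.00

The normal system MᵀM·[m, c]ᵀ = Mᵀz is [[6, 919]; [919, 385347]]·[m, c]ᵀ = [932, 387158]ᵀ.
Determinant 6·385347 − 919² = 1467521.
m = (932·385347 − 919·387158)/1467521 = 3345202/1467521; c = (6·387158 − 919·932)/1467521 = 1466440/1467521.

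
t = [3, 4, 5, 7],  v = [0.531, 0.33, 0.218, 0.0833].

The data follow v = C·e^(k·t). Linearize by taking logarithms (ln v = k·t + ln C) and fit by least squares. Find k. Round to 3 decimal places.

Taking logs, ln v = k·t + ln C, so regress ln v on t.
AᵀA = [[99.0000, 19.0000]; [19.0000, 4]], rhs = [-31.3471, -5.7502]ᵀ  (here Σt = 19.0000, Σ(t)² = 99.0000, Σln v = -5.7502, Σt·ln v = -31.3471).
Slope k = (n·Σt·ln v − Σt·Σln v)/(n·Σ(t)² − (Σt)²) = (4·-31.3471 − 19.0000·-5.7502)/35.0000 = -0.46097; ln C = (Σln v − k·Σt)/n = 0.75207.

k = -0.461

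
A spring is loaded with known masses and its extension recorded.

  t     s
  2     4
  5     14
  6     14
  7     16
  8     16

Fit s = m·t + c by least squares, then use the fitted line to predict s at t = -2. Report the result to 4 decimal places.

ŝ = -2.8302

Normal-equation sums: Σt·t = 178, Σt = 28, Σ1 = 5.
For Xᵀs: Σt·s = 402, Σs = 64.
XᵀX·[m, c]ᵀ = Xᵀs becomes [[178, 28]; [28, 5]]·[m, c]ᵀ = [402, 64]ᵀ.
det = 178·5 − 28² = 106.
m = (402·5 − 28·64)/106 = 109/53; c = (178·64 − 28·402)/106 = 68/53.
At t = -2: ŝ = (109/53)·(-2) + (68/53)·(1) = -150/53.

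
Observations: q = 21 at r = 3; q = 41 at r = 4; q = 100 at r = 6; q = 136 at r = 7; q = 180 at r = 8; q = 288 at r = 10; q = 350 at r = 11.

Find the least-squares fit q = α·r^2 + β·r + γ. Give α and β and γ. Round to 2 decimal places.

α = 3.06, β = -1.75, γ = -1.01

Entries of MᵀM: Σr^2·r^2 = 32771, Σr^2·r = 3493, Σr^2 = 395, Σr·r = 395, Σr = 49, Σ1 = 7.
Right-hand side: Σr^2·q = 93779, Σr·q = 9949, Σq = 1116.
Normal equations: [[32771, 3493, 395]; [3493, 395, 49]; [395, 49, 7]]·[α, β, γ]ᵀ = [93779, 9949, 1116]ᵀ.
Solving the 3×3 system (Gaussian elimination) gives α = 2069/676, β = -1185/676, γ = -341/338.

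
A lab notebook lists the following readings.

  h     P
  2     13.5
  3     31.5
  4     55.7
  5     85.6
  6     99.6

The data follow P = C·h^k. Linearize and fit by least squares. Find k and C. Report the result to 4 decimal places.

Let Y = ln P. Fitting Y = k·ln h + ln C by least squares:
Σln h = 6.5793, Σ(ln h)² = 9.4099, Σln P = 19.1235, Σln h·ln P = 26.5728.
Equations: 9.4099·k + 6.5793·ln C = 26.5728;  6.5793·k + 5·ln C = 19.1235.
Δ = 9.4099·5 − (6.5793)² = 3.7630; k = (26.5728·5 − 6.5793·19.1235)/3.7630 = 1.87234, ln C = (9.4099·19.1235 − 6.5793·26.5728)/3.7630 = 1.36098, so C = exp(1.36098) = 3.90000.

k = 1.8723, C = 3.9000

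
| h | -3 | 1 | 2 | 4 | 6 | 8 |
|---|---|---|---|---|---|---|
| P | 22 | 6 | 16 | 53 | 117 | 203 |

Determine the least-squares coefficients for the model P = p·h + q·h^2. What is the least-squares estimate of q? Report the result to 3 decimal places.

Forming AᵀA = [[130, 774]; [774, 5746]] and AᵀP = [2510, 18320]ᵀ gives AᵀA·[p, q]ᵀ = AᵀP.
Determinant 130·5746 − 774² = 147904.
p = (2510·5746 − 774·18320)/147904 = 60695/36976; q = (130·18320 − 774·2510)/147904 = 109715/36976.

q = 2.967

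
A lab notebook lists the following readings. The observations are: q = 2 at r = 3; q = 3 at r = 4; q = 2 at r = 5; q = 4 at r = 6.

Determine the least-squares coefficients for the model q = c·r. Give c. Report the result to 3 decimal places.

The normal system AᵀA·[c]ᵀ = Aᵀq is [[86]]·[c]ᵀ = [52]ᵀ.
c = 52/86 = 0.604651.

c = 0.605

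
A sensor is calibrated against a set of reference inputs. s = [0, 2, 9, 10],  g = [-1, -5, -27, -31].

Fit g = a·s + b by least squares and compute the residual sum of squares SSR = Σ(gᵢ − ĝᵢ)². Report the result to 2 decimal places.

From the data, Σs·s = 185, Σs = 21, Σ1 = 4.
For Xᵀg: Σs·g = -563, Σg = -64.
det = 185·4 − 21² = 299.
a = ((-563)·4 − 21·(-64))/299 = -908/299; b = (185·(-64) − 21·(-563))/299 = -17/299.
Residuals: -282/299, 26/23, 116/299, -172/299; SSR = 792/299.

SSR = 2.65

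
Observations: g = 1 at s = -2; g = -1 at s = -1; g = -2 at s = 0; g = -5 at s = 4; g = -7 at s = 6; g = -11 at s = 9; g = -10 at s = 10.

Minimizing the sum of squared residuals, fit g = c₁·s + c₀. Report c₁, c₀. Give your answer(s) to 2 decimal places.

c₁ = -0.93, c₀ = -1.53

The normal system AᵀA·[c₁, c₀]ᵀ = Aᵀg is [[238, 26]; [26, 7]]·[c₁, c₀]ᵀ = [-262, -35]ᵀ.
det = 238·7 − 26² = 990.
c₁ = ((-262)·7 − 26·(-35))/990 = -14/15; c₀ = (238·(-35) − 26·(-262))/990 = -23/15.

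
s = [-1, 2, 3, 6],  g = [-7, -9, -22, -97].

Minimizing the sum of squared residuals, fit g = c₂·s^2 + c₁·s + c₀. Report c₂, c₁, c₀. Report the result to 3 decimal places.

c₂ = -3.042, c₁ = 2.348, c₀ = -1.600

With design matrix A, AᵀA = [[1394, 250, 50]; [250, 50, 10]; [50, 10, 4]] and Aᵀg = [-3733, -659, -135]ᵀ.
Solving the 3×3 system (Gaussian elimination) gives c₂ = -73/24, c₁ = 1409/600, c₀ = -8/5.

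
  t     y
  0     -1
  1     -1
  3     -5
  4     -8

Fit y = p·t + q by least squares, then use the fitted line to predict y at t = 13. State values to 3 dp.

Setting ∂/∂p … = 0 gives: 26·p + 8·q = -48;  8·p + 4·q = -15.
(Σt·t = 26, Σt = 8, Σ1 = 4, Σt·y = -48, Σy = -15.)
Determinant 26·4 − 8² = 40.
p = ((-48)·4 − 8·(-15))/40 = -9/5; q = (26·(-15) − 8·(-48))/40 = -3/20.
At t = 13: ŷ = (-9/5)·(13) + (-3/20)·(1) = -471/20.

ŷ = -23.550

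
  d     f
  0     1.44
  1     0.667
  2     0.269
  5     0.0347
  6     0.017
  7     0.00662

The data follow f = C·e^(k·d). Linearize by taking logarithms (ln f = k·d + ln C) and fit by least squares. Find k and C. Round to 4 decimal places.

k = -0.7490, C = 1.3777

Linearized form: ln f = k·d + ln C. From the 6 transformed points,
Sums: Σd = 21.0000, Σ(d)² = 115.0000, Σln f = -13.8066, Σd·ln f = -79.4070.
Normal system: [[115.0000, 21.0000]; [21.0000, 6]]·[k, ln C]ᵀ = [-79.4070, -13.8066]ᵀ.
Δ = 115.0000·6 − (21.0000)² = 249.0000; k = (-79.4070·6 − 21.0000·-13.8066)/249.0000 = -0.74901, ln C = (115.0000·-13.8066 − 21.0000·-79.4070)/249.0000 = 0.32044, so C = exp(0.32044) = 1.37774.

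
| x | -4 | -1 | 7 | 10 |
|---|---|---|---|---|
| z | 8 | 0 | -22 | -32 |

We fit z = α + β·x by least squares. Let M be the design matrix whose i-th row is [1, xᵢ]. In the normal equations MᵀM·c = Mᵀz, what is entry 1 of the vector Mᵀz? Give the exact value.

-46

Entry 1 ↔ basis 1, so (Mᵀz)_{1} = Σᵢ zᵢ = (1)·(8) + (1)·(0) + (1)·(-22) + (1)·(-32) = -46.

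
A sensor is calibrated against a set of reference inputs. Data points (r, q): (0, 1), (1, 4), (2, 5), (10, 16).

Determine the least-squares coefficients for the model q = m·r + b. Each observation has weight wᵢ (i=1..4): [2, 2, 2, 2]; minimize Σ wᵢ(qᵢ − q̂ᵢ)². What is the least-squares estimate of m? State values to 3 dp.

Compute the Gram sums: Σwᵢ·r·r = 210, Σwᵢ·r = 26, Σwᵢ·1 = 8.
For MᵀWq: Σwᵢ·r·q = 348, Σwᵢ·q = 52.
Normal equations: [[210, 26]; [26, 8]]·[m, b]ᵀ = [348, 52]ᵀ.
Δ = 210·8 − 26² = 1004.
m = (348·8 − 26·52)/1004 = 358/251; b = (210·52 − 26·348)/1004 = 468/251.

m = 1.426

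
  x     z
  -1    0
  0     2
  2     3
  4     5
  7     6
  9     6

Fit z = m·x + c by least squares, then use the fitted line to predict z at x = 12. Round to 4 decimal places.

Setting ∂/∂m … = 0 gives: 151·m + 21·c = 122;  21·m + 6·c = 22.
Determinant 151·6 − 21² = 465.
m = (122·6 − 21·22)/465 = 18/31; c = (151·22 − 21·122)/465 = 152/93.
At x = 12: ẑ = (18/31)·(12) + (152/93)·(1) = 800/93.

ẑ = 8.6022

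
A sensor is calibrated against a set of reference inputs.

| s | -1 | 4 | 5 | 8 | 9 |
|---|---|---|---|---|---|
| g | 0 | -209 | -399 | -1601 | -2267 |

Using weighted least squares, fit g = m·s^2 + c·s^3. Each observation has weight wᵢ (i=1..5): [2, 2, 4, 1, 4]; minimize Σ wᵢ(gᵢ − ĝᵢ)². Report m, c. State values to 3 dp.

m = -0.995, c = -2.999

The normal equations are: 33354·m + 283510·c = -883560;  283510·m + 2458602·c = -7656536.
Δ = 33354·2458602 − 283510² = 1626291008.
m = ((-883560)·2458602 − 283510·(-7656536))/1626291008 = -25279090/25410797; c = (33354·(-7656536) − 283510·(-883560))/1626291008 = -76218846/25410797.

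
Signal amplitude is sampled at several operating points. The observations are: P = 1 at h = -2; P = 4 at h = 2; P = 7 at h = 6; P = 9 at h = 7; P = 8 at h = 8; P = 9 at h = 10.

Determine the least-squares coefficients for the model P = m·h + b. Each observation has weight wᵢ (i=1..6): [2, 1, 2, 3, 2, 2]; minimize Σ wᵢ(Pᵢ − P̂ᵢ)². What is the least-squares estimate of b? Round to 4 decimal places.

The normal equations are: 559·m + 67·b = 585;  67·m + 12·b = 81.
Δ = 559·12 − 67² = 2219.
m = (585·12 − 67·81)/2219 = 1593/2219; b = (559·81 − 67·585)/2219 = 6084/2219.

b = 2.7418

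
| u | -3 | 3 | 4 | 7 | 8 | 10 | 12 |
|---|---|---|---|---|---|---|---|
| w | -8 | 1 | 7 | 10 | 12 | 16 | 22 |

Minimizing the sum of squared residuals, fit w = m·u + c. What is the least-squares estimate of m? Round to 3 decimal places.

Entries of AᵀA: Σu·u = 391, Σu = 41, Σ1 = 7.
For Aᵀw: Σu·w = 645, Σw = 60.
Normal equations: [[391, 41]; [41, 7]]·[m, c]ᵀ = [645, 60]ᵀ.
Δ = 391·7 − 41² = 1056.
m = (645·7 − 41·60)/1056 = 685/352; c = (391·60 − 41·645)/1056 = -995/352.

m = 1.946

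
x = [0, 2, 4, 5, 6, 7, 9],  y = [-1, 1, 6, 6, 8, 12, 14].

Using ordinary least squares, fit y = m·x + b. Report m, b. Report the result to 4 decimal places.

Compute the Gram sums: Σx·x = 211, Σx = 33, Σ1 = 7.
Right-hand side: Σx·y = 314, Σy = 46.
AᵀA·[m, b]ᵀ = Aᵀy becomes [[211, 33]; [33, 7]]·[m, b]ᵀ = [314, 46]ᵀ.
Determinant 211·7 − 33² = 388.
m = (314·7 − 33·46)/388 = 170/97; b = (211·46 − 33·314)/388 = -164/97.

m = 1.7526, b = -1.6907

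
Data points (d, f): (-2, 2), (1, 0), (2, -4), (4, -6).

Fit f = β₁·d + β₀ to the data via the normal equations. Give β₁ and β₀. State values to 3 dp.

β₁ = -1.387, β₀ = -0.267

The normal system MᵀM·[β₁, β₀]ᵀ = Mᵀf is [[25, 5]; [5, 4]]·[β₁, β₀]ᵀ = [-36, -8]ᵀ.
det = 25·4 − 5² = 75.
β₁ = ((-36)·4 − 5·(-8))/75 = -104/75; β₀ = (25·(-8) − 5·(-36))/75 = -4/15.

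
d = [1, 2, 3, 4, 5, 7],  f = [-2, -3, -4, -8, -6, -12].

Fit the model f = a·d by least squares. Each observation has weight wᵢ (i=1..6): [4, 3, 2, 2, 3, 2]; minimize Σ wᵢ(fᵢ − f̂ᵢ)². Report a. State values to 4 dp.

a = -1.5565

From the data, Σwᵢ·d·d = 239.
Right-hand side: Σwᵢ·d·f = -372.
Normal equations: [[239]]·[a]ᵀ = [-372]ᵀ.
Hence a = -372 / 239 ≈ -1.55649.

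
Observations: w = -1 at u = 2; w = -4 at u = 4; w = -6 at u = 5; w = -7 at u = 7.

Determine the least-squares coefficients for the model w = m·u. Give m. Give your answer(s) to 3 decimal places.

m = -1.032

Compute the Gram sums: Σu·u = 94.
For Aᵀw: Σu·w = -97.
Hence m = -97 / 94 ≈ -1.03191.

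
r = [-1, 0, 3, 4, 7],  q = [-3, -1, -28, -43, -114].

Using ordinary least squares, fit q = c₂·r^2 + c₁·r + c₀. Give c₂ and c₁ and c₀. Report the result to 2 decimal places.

c₂ = -1.93, c₁ = -2.44, c₀ = -2.52

Normal-equation sums: Σr^2·r^2 = 2739, Σr^2·r = 433, Σr^2 = 75, Σr·r = 75, Σr = 13, Σ1 = 5.
For Mᵀq: Σr^2·q = -6529, Σr·q = -1051, Σq = -189.
MᵀM·[c₂, c₁, c₀]ᵀ = Mᵀq becomes [[2739, 433, 75]; [433, 75, 13]; [75, 13, 5]]·[c₂, c₁, c₀]ᵀ = [-6529, -1051, -189]ᵀ.
Solving the 3×3 system (Gaussian elimination) gives c₂ = -5940/3079, c₁ = -7507/3079, c₀ = -7768/3079.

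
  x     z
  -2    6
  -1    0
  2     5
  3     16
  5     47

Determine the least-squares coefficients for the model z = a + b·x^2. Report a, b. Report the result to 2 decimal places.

a = -2.13, b = 1.97

Entries of MᵀM: Σ1 = 5, Σx^2 = 43, Σx^2·x^2 = 739.
Moment sums: Σz = 74, Σx^2·z = 1363.
MᵀM·[a, b]ᵀ = Mᵀz becomes [[5, 43]; [43, 739]]·[a, b]ᵀ = [74, 1363]ᵀ.
Δ = 5·739 − 43² = 1846.
a = (74·739 − 43·1363)/1846 = -3923/1846; b = (5·1363 − 43·74)/1846 = 3633/1846.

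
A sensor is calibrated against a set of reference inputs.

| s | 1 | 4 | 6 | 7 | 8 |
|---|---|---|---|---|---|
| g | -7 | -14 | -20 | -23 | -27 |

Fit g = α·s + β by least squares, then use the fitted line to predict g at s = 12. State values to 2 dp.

ĝ = -37.36

With design matrix A, AᵀA = [[166, 26]; [26, 5]] and Aᵀg = [-560, -91]ᵀ.
det = 166·5 − 26² = 154.
α = ((-560)·5 − 26·(-91))/154 = -31/11; β = (166·(-91) − 26·(-560))/154 = -39/11.
At s = 12: ĝ = (-31/11)·(12) + (-39/11)·(1) = -411/11.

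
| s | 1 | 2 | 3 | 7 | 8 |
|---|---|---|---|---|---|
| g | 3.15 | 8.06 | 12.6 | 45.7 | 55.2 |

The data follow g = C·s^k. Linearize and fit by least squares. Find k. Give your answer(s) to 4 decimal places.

With ln gᵢ as the transformed response and ln sᵢ as the regressor:
AᵀA = [[9.7980, 5.8171]; [5.8171, 5]], rhs = [20.0081, 13.6011]ᵀ  (here Σln s = 5.8171, Σ(ln s)² = 9.7980, Σln g = 13.6011, Σln s·ln g = 20.0081).
Solving (det = 15.1514): k = 1.38083, ln C = 1.11372.

k = 1.3808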